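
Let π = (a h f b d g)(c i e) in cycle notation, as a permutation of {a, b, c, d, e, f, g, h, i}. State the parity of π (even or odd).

odd

The cycle lengths are 6, 3.
A cycle of length ℓ contributes ℓ−1 transpositions, so π is a product of 5 + 2 = 7 transpositions — odd.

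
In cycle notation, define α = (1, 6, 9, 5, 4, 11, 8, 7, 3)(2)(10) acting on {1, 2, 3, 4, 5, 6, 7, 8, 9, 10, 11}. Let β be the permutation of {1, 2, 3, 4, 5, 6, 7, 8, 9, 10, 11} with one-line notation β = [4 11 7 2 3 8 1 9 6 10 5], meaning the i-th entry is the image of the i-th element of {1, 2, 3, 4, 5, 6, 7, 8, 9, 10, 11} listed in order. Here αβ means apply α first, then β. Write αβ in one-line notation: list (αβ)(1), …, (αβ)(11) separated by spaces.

Chase each element through α then β: 1 → 6 → 8; 2 → 2 → 11; 3 → 1 → 4; 4 → 11 → 5; 5 → 4 → 2; 6 → 9 → 6; 7 → 3 → 7; 8 → 7 → 1; 9 → 5 → 3; 10 → 10 → 10; 11 → 8 → 9.
Collecting the images, αβ = [8 11 4 5 2 6 7 1 3 10 9].

8 11 4 5 2 6 7 1 3 10 9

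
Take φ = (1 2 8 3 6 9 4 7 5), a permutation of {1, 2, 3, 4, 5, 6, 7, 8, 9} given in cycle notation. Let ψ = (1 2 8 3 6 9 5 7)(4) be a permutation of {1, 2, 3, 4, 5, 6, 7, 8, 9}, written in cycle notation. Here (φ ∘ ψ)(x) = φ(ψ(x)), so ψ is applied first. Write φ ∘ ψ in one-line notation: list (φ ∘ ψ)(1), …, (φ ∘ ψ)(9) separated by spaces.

For each element, apply ψ then φ: 1 → 2 → 8; 2 → 8 → 3; 3 → 6 → 9; 4 → 4 → 7; 5 → 7 → 5; 6 → 9 → 4; 7 → 1 → 2; 8 → 3 → 6; 9 → 5 → 1.
Collecting the images, φ ∘ ψ = [8 3 9 7 5 4 2 6 1].

8 3 9 7 5 4 2 6 1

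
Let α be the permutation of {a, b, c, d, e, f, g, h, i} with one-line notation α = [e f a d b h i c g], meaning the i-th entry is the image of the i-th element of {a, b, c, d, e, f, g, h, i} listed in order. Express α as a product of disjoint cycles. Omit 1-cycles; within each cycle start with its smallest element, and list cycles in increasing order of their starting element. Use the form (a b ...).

(a e b f h c)(g i)

From a: a → e → b → f → h → c → a, closing the cycle (a e b f h c).
Repeating from the next unused element and collecting all non-trivial cycles gives (a e b f h c)(g i).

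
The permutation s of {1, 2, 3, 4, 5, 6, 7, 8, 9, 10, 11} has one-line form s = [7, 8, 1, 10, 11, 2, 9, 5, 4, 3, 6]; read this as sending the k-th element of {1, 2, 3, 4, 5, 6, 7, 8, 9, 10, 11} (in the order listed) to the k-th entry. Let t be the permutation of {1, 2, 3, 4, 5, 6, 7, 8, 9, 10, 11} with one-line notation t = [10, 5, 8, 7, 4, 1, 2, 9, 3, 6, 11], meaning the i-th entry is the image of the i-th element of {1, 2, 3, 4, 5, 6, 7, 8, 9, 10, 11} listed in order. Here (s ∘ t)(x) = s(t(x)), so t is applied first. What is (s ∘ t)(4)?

9

t(4) = 7, then s(7) = 9; composing gives (s ∘ t)(4) = 9.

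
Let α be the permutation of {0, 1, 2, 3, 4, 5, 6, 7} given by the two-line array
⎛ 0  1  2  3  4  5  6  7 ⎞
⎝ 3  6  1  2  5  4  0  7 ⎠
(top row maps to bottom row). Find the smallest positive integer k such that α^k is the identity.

Writing α as disjoint cycles, the cycle lengths are 5, 2, 1.
The order is lcm(5, 2) = 10.

10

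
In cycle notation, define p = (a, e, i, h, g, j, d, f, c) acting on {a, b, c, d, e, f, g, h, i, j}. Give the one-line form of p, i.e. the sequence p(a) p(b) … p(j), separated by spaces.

Image by image: a→e, b→b, c→a, d→f, e→i, f→c, g→j, h→g, i→h, j→d.
Listing these in domain order gives e b a f i c j g h d.

e b a f i c j g h d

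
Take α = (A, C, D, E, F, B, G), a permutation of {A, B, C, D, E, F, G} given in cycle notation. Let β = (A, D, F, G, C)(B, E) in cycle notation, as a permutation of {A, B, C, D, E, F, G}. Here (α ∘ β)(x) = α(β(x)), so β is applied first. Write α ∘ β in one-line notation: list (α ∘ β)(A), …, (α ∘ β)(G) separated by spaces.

E F C B G A D

(α ∘ β)(x) = α(β(x)). Computing each image: α(β(A)) = α(D) = E, α(β(B)) = α(E) = F, α(β(C)) = α(A) = C, α(β(D)) = α(F) = B, α(β(E)) = α(B) = G, α(β(F)) = α(G) = A, α(β(G)) = α(C) = D.
Hence α ∘ β = [E F C B G A D].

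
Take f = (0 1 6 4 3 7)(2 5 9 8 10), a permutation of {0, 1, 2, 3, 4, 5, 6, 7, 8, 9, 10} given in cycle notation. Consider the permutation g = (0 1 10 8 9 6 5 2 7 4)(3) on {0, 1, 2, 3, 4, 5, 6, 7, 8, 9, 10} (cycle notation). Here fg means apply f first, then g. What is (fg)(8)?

First apply f: f(8) = 10, then g(10) = 8. Thus (fg)(8) = 8.

8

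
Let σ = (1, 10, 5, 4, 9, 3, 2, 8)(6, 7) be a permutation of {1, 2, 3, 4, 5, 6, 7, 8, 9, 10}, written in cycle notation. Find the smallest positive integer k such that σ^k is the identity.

The disjoint cycles have lengths 8, 2.
Since disjoint cycles commute, ord(σ) = lcm(8, 2) = 8.

8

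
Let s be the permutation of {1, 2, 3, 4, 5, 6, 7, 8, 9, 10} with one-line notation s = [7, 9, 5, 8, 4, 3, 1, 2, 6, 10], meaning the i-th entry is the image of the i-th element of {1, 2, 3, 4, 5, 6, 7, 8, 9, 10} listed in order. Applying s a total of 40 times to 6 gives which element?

2

Tracing 6 → 3 → … returns to 6 after 7 steps, so 6 lies in a 7-cycle (2 9 6 3 5 4 8).
Powers repeat with period 7 on this cycle, and 40 mod 7 = 5, so s^40(6) = s^5(6).
Advancing 5 steps from 6: 6 → 3 → 5 → 4 → 8 → 2.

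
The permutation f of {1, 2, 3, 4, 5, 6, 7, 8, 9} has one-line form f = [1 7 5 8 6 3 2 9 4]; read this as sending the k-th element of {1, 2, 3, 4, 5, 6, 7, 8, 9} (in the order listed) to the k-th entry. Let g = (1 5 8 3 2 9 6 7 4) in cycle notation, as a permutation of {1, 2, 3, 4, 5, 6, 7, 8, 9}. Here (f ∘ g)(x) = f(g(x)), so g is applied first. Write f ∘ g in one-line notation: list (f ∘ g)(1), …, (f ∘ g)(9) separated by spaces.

For each element, apply g then f: 1 → 5 → 6; 2 → 9 → 4; 3 → 2 → 7; 4 → 1 → 1; 5 → 8 → 9; 6 → 7 → 2; 7 → 4 → 8; 8 → 3 → 5; 9 → 6 → 3.
So f ∘ g in one-line form is 6 4 7 1 9 2 8 5 3.

6 4 7 1 9 2 8 5 3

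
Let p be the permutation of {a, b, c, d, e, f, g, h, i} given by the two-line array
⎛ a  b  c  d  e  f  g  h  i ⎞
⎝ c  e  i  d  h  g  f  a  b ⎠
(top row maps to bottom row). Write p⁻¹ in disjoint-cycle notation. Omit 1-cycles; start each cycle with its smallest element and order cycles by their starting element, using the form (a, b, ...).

(a, h, e, b, i, c)(f, g)

First write p in disjoint cycles: (a, c, i, b, e, h)(f, g).
Reversing each cycle (and rotating so the smallest element leads) gives p⁻¹ = (a, h, e, b, i, c)(f, g).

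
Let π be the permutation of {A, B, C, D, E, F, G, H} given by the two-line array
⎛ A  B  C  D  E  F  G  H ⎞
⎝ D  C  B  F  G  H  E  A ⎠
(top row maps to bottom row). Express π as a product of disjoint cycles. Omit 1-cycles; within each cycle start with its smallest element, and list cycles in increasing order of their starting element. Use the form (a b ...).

(A D F H)(B C)(E G)

From A: A → D → F → H → A, closing the cycle (A D F H).
Repeating from the next unused element and collecting all non-trivial cycles gives (A D F H)(B C)(E G).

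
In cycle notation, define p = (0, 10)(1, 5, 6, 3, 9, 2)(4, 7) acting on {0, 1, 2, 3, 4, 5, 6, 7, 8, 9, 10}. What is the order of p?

The cycle type of p is (6, 2, 2, 1).
Since disjoint cycles commute, ord(p) = lcm(6, 2, 2) = 6.

6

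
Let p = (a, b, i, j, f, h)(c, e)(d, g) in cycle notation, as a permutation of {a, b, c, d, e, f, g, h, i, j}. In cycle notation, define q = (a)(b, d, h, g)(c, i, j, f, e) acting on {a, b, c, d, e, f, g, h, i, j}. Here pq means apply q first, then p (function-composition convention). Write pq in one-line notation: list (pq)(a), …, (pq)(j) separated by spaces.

b g j a e c i d f h

For each element, apply q then p: a → a → b; b → d → g; c → i → j; d → h → a; e → c → e; f → e → c; g → b → i; h → g → d; i → j → f; j → f → h.
Collecting the images, pq = [b g j a e c i d f h].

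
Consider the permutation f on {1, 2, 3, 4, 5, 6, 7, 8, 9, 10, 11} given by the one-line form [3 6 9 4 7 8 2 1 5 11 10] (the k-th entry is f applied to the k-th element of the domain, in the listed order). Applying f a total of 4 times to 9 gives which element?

6

Tracing 9 → 5 → … returns to 9 after 8 steps, so 9 lies in an 8-cycle (1, 3, 9, 5, 7, 2, 6, 8).
Advancing 4 steps from 9: 9 → 5 → 7 → 2 → 6.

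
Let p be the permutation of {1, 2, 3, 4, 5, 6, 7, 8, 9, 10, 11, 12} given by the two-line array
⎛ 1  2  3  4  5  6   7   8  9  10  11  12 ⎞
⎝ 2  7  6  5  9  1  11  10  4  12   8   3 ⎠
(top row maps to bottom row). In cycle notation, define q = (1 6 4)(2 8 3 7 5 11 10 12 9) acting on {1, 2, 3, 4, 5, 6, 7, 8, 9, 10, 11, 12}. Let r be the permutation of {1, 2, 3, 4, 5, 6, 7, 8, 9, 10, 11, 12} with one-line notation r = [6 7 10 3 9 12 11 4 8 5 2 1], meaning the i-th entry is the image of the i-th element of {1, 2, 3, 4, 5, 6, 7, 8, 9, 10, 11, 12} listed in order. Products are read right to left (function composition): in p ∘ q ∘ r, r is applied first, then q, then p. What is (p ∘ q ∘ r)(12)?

Chase 12: r(12) = 1; q(1) = 6; p(6) = 1. Hence (p ∘ q ∘ r)(12) = 1.

1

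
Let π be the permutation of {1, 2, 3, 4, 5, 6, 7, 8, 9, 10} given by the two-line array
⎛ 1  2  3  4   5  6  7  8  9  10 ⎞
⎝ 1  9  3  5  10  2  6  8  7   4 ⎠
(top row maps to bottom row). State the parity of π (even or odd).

odd

In disjoint-cycle form the cycle lengths are 4, 3, 1, 1, 1.
A cycle of length ℓ contributes ℓ−1 transpositions, so π is a product of 3 + 2 = 5 transpositions — odd.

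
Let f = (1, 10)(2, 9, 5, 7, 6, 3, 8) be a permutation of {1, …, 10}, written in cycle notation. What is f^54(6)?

5

6 lies in the 7-cycle (2, 9, 5, 7, 6, 3, 8).
Powers repeat with period 7 on this cycle, and 54 mod 7 = 5, so f^54(6) = f^5(6).
Advancing 5 steps from 6: 6 → 3 → 8 → 2 → 9 → 5.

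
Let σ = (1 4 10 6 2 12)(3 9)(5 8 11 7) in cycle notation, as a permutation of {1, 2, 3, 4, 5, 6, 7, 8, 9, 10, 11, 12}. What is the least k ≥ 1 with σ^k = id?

12

The cycle type of σ is (6, 4, 2).
The order is lcm(6, 4, 2) = 12.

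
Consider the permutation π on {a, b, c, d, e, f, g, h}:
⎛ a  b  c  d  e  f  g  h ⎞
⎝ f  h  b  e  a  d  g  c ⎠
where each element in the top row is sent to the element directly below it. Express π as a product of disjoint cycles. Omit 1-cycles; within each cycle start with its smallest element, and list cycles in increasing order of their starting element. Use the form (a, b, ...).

(a, f, d, e)(b, h, c)

From a: a → f → d → e → a, closing the cycle (a, f, d, e).
Continuing from each remaining unvisited element yields (a, f, d, e)(b, h, c).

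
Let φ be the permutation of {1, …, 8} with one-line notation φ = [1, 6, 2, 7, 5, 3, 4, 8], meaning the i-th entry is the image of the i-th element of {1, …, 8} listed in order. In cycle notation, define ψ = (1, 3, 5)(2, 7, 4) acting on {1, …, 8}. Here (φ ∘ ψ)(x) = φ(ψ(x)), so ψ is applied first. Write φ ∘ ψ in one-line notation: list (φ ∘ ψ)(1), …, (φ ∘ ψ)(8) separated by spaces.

2 4 5 6 1 3 7 8

Chase each element through ψ then φ: 1 → 3 → 2; 2 → 7 → 4; 3 → 5 → 5; 4 → 2 → 6; 5 → 1 → 1; 6 → 6 → 3; 7 → 4 → 7; 8 → 8 → 8.
So φ ∘ ψ in one-line form is 2 4 5 6 1 3 7 8.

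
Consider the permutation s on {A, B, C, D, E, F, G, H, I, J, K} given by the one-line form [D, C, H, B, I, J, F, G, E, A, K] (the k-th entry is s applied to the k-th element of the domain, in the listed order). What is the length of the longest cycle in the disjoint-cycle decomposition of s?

8

Decomposing into disjoint cycles gives (A D B C H G F J)(E I); the longest has length 8.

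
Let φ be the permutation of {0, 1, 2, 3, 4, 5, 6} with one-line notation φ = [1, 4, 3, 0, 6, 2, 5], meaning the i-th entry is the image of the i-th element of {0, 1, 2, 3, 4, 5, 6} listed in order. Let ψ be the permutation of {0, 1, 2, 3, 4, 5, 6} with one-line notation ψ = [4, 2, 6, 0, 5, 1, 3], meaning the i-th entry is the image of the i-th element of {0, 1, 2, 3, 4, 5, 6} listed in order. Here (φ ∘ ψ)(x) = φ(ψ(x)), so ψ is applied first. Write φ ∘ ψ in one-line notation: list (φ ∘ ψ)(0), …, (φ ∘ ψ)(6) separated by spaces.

6 3 5 1 2 4 0

(φ ∘ ψ)(x) = φ(ψ(x)). Computing each image: φ(ψ(0)) = φ(4) = 6, φ(ψ(1)) = φ(2) = 3, φ(ψ(2)) = φ(6) = 5, φ(ψ(3)) = φ(0) = 1, φ(ψ(4)) = φ(5) = 2, φ(ψ(5)) = φ(1) = 4, φ(ψ(6)) = φ(3) = 0.
Hence φ ∘ ψ = [6 3 5 1 2 4 0].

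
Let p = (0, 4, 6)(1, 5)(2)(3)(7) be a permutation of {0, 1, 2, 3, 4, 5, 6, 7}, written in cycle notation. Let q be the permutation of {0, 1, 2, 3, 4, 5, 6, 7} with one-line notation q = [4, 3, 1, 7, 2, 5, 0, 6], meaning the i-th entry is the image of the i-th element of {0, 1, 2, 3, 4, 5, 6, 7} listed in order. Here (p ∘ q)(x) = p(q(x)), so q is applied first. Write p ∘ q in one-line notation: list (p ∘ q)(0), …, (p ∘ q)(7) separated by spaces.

Chase each element through q then p: 0 → 4 → 6; 1 → 3 → 3; 2 → 1 → 5; 3 → 7 → 7; 4 → 2 → 2; 5 → 5 → 1; 6 → 0 → 4; 7 → 6 → 0.
Collecting the images, p ∘ q = [6 3 5 7 2 1 4 0].

6 3 5 7 2 1 4 0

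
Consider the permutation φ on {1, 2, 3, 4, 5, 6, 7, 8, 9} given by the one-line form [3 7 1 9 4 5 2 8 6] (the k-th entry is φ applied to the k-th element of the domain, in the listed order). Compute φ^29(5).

Tracing 5 → 4 → … returns to 5 after 4 steps, so 5 lies in a 4-cycle (4 9 6 5).
Since the cycle has length 4, φ^29 acts on it the same as φ^1 (29 mod 4 = 1).
Advancing 1 step from 5: 5 → 4.

4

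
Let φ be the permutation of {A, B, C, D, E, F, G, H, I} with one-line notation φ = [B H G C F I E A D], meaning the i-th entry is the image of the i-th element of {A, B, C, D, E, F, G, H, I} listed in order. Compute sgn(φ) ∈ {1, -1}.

In disjoint-cycle form the cycle lengths are 6, 3.
A cycle is odd iff its length is even; φ has 1 even-length cycle, so sgn(φ) = (−1)^1 and φ is odd.

-1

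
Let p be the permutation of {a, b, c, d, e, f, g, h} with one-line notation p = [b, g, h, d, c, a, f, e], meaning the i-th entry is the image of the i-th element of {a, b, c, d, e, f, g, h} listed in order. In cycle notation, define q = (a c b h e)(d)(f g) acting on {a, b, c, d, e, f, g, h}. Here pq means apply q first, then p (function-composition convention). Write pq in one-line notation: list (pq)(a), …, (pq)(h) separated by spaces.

h e g d b f a c

For each element, apply q then p: a → c → h; b → h → e; c → b → g; d → d → d; e → a → b; f → g → f; g → f → a; h → e → c.
Collecting the images, pq = [h e g d b f a c].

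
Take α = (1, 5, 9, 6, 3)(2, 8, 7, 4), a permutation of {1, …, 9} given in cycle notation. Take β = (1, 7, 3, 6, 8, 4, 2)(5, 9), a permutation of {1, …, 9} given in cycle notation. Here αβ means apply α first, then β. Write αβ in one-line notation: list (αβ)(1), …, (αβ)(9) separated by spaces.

Chase each element through α then β: 1 → 5 → 9; 2 → 8 → 4; 3 → 1 → 7; 4 → 2 → 1; 5 → 9 → 5; 6 → 3 → 6; 7 → 4 → 2; 8 → 7 → 3; 9 → 6 → 8.
Collecting the images, αβ = [9 4 7 1 5 6 2 3 8].

9 4 7 1 5 6 2 3 8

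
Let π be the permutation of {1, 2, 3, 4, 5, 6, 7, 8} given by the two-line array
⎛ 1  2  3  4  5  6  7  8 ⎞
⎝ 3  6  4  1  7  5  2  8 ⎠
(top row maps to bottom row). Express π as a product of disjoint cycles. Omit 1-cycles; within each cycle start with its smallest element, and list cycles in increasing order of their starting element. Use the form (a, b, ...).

(1, 3, 4)(2, 6, 5, 7)

Iterating π from 1 gives 1 → 3 → 4 → 1; that is the 3-cycle (1, 3, 4).
Continuing from each remaining unvisited element yields (1, 3, 4)(2, 6, 5, 7).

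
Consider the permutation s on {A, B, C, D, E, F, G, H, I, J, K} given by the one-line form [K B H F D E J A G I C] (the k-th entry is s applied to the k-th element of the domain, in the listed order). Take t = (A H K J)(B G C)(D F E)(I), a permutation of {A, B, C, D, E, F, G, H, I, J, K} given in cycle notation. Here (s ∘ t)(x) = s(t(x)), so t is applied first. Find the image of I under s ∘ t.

G

(s ∘ t)(I) = s(t(I)). t(I) = I, then s(I) = G. So (s ∘ t)(I) = G.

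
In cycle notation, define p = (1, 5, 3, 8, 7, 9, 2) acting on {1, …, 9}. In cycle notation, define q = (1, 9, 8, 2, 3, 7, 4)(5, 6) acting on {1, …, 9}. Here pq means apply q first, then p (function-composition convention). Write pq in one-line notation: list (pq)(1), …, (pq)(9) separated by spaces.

(pq)(x) = p(q(x)). Computing each image: p(q(1)) = p(9) = 2, p(q(2)) = p(3) = 8, p(q(3)) = p(7) = 9, p(q(4)) = p(1) = 5, p(q(5)) = p(6) = 6, p(q(6)) = p(5) = 3, p(q(7)) = p(4) = 4, p(q(8)) = p(2) = 1, p(q(9)) = p(8) = 7.
Hence pq = [2 8 9 5 6 3 4 1 7].

2 8 9 5 6 3 4 1 7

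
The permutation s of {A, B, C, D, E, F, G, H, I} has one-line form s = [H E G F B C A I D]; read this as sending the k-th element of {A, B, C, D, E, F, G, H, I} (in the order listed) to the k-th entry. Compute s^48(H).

A

Tracing H → I → … returns to H after 7 steps, so H lies in a 7-cycle (A H I D F C G).
On a 7-cycle, s^7 is the identity, so s^48 = s^6 there (48 ≡ 6 mod 7).
Advancing 6 steps from H: H → I → D → F → C → G → A.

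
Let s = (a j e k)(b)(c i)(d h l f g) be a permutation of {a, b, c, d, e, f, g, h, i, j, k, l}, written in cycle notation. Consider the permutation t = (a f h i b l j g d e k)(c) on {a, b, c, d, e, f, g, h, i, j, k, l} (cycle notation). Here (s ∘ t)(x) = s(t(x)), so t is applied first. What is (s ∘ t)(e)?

a

(s ∘ t)(e) = s(t(e)). t(e) = k, then s(k) = a. So (s ∘ t)(e) = a.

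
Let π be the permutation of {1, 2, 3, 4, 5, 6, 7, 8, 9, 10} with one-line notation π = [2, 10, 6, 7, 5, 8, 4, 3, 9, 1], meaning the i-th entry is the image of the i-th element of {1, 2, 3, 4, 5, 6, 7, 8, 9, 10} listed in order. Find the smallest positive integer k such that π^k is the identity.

6

The disjoint-cycle form of π has cycle lengths 3, 3, 2, 1, 1.
The order of π is the least common multiple of its cycle lengths: lcm(3, 3, 2) = 6.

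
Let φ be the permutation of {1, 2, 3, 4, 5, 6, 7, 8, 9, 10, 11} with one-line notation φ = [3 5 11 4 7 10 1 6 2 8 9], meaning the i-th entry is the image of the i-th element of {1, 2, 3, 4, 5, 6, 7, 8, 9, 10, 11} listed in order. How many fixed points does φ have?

The fixed points (elements with φ(x) = x) are {4}, so there is 1.

1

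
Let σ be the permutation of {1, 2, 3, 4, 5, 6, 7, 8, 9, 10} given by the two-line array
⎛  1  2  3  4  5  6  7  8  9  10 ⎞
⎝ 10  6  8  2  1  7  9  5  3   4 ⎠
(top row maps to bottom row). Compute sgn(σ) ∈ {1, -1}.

-1

In disjoint-cycle form the cycle lengths are 10.
A cycle of length ℓ contributes ℓ−1 transpositions, so σ is a product of 9 transpositions — odd.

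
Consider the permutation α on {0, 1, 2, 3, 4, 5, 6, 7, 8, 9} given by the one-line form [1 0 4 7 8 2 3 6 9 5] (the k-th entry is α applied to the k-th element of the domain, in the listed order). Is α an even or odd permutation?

odd

In disjoint-cycle form the cycle lengths are 5, 3, 2.
A cycle of length ℓ contributes ℓ−1 transpositions, so α is a product of 4 + 2 + 1 = 7 transpositions — odd.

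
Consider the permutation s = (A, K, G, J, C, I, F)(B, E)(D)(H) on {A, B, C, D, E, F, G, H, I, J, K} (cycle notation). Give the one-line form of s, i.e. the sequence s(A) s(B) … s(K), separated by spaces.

Each element maps to the next entry in its cycle (wrapping to the front): A→K, B→E, C→I, D→D, E→B, F→A, G→J, H→H, I→F, J→C, K→G.
Listing these in domain order gives K E I D B A J H F C G.

K E I D B A J H F C G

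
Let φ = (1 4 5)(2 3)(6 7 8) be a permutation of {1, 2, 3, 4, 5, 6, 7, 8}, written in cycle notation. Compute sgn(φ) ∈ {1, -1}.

-1

The cycle lengths are 3, 3, 2.
A cycle of length ℓ contributes ℓ−1 transpositions, so φ is a product of 2 + 2 + 1 = 5 transpositions — odd.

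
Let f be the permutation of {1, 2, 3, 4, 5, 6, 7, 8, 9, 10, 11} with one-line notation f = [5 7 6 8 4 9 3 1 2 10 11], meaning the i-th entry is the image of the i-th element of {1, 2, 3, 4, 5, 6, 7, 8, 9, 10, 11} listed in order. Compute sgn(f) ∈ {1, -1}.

In disjoint-cycle form the cycle lengths are 5, 4, 1, 1.
A cycle is odd iff its length is even; f has 1 even-length cycle, so sgn(f) = (−1)^1 and f is odd.

-1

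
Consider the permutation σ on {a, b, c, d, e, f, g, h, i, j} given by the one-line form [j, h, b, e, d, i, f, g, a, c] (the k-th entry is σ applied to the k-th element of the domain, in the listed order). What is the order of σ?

8

Writing σ as disjoint cycles, the cycle lengths are 8, 2.
The order is lcm(8, 2) = 8.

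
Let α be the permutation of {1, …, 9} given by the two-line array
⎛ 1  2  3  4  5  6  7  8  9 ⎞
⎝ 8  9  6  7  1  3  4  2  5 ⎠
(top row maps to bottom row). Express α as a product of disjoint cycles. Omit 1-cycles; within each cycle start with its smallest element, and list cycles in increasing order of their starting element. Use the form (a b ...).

From 1: 1 → 8 → 2 → 9 → 5 → 1, closing the cycle (1 8 2 9 5).
Repeating from the next unused element and collecting all non-trivial cycles gives (1 8 2 9 5)(3 6)(4 7).

(1 8 2 9 5)(3 6)(4 7)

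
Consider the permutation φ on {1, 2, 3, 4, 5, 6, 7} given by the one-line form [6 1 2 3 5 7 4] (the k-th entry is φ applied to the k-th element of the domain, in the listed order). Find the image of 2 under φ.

1

2 is element number 2 of the domain, and entry number 2 of the one-line form is 1, so φ(2) = 1.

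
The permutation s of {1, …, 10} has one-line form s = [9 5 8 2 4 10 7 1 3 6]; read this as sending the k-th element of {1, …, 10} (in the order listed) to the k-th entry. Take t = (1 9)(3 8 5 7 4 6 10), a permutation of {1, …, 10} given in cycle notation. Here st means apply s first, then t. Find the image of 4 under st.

2

s(4) = 2, then t(2) = 2; composing gives (st)(4) = 2.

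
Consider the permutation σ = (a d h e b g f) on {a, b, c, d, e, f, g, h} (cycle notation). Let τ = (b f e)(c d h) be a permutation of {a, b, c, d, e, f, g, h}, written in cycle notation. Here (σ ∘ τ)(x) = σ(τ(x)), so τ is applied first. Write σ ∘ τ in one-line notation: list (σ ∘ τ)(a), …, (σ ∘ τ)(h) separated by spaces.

d a h e g b f c

Chase each element through τ then σ: a → a → d; b → f → a; c → d → h; d → h → e; e → b → g; f → e → b; g → g → f; h → c → c.
Collecting the images, σ ∘ τ = [d a h e g b f c].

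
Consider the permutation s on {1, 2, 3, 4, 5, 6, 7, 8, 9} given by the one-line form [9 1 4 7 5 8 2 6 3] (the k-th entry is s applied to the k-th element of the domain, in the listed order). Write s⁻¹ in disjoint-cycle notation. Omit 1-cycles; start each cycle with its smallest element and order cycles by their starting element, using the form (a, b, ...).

First write s in disjoint cycles: (1, 9, 3, 4, 7, 2)(6, 8).
Reversing each cycle (and rotating so the smallest element leads) gives s⁻¹ = (1, 2, 7, 4, 3, 9)(6, 8).

(1, 2, 7, 4, 3, 9)(6, 8)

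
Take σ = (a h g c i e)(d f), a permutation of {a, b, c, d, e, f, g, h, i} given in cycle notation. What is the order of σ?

6

The disjoint cycles have lengths 6, 2, 1.
Since disjoint cycles commute, ord(σ) = lcm(6, 2) = 6.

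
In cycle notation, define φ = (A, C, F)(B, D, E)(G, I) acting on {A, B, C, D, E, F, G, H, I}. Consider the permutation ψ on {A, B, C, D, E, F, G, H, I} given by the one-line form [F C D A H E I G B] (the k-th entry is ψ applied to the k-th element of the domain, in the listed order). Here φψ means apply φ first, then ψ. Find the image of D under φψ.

H

First apply φ: φ(D) = E, then ψ(E) = H. Thus (φψ)(D) = H.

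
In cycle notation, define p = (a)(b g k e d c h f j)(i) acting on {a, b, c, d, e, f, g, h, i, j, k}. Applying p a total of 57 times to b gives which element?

b lies in the 9-cycle (b g k e d c h f j).
Since the cycle has length 9, p^57 acts on it the same as p^3 (57 mod 9 = 3).
Stepping 3 places around the cycle: b → g → k → e.

e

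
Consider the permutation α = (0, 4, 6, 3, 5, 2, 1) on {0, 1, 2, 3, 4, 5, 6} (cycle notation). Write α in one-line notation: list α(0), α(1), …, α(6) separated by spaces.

Reading each image from the cycles: 0→4, 1→0, 2→1, 3→5, 4→6, 5→2, 6→3.
So the one-line form is 4 0 1 5 6 2 3.

4 0 1 5 6 2 3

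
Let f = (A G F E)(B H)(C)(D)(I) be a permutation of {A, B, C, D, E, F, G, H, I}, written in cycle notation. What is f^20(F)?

F lies in the 4-cycle (A G F E).
Powers repeat with period 4 on this cycle, and 20 mod 4 = 0, so f^20(F) = f^0(F).
So f^20(F) = F.

F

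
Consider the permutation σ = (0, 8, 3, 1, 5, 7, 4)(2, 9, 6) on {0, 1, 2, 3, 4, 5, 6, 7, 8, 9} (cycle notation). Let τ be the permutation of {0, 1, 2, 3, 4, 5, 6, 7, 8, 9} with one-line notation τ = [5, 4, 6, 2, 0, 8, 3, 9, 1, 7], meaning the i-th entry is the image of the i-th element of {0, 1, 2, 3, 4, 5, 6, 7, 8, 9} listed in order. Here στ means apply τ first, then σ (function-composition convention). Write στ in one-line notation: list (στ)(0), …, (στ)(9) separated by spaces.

(στ)(x) = σ(τ(x)). Computing each image: σ(τ(0)) = σ(5) = 7, σ(τ(1)) = σ(4) = 0, σ(τ(2)) = σ(6) = 2, σ(τ(3)) = σ(2) = 9, σ(τ(4)) = σ(0) = 8, σ(τ(5)) = σ(8) = 3, σ(τ(6)) = σ(3) = 1, σ(τ(7)) = σ(9) = 6, σ(τ(8)) = σ(1) = 5, σ(τ(9)) = σ(7) = 4.
Hence στ = [7 0 2 9 8 3 1 6 5 4].

7 0 2 9 8 3 1 6 5 4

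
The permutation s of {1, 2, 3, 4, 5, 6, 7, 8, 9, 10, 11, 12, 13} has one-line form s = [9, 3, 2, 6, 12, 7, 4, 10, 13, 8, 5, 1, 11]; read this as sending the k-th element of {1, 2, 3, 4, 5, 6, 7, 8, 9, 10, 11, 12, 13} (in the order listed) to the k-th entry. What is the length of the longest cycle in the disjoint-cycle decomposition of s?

6

Decomposing into disjoint cycles gives (1 9 13 11 5 12)(2 3)(4 6 7)(8 10); the longest has length 6.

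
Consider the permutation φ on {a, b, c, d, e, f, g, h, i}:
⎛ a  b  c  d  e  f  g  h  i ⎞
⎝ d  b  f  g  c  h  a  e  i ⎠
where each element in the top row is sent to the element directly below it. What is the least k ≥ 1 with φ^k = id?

12

Decomposing into disjoint cycles gives cycle lengths 4, 3, 1, 1.
Since disjoint cycles commute, ord(φ) = lcm(4, 3) = 12.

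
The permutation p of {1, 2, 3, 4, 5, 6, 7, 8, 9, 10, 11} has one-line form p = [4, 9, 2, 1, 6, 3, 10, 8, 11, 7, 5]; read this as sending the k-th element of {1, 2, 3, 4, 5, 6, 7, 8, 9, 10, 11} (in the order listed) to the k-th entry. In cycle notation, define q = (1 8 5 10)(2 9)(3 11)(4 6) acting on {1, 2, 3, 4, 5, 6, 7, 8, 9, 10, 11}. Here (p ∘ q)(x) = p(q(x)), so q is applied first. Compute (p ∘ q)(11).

(p ∘ q)(11) = p(q(11)). q(11) = 3, then p(3) = 2. So (p ∘ q)(11) = 2.

2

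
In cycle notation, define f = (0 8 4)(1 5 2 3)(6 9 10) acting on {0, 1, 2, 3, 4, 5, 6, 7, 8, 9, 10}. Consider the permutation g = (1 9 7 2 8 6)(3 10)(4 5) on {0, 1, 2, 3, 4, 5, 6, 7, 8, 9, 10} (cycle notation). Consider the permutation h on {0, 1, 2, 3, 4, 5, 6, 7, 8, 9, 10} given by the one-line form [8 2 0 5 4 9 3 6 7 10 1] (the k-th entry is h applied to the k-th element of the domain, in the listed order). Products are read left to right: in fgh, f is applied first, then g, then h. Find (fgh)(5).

Apply the permutations in order: f(5) = 2, then g(2) = 8, then h(8) = 7. So (fgh)(5) = 7.

7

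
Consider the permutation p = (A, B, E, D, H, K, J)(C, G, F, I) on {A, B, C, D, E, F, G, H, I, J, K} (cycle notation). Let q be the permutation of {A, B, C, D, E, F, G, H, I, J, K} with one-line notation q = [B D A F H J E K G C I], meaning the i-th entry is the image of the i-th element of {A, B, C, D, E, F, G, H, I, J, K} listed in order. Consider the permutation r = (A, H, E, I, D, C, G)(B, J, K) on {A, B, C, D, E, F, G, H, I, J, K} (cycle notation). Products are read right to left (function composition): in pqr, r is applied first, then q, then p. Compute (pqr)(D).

Apply the permutations in order: r(D) = C, then q(C) = A, then p(A) = B. So (pqr)(D) = B.

B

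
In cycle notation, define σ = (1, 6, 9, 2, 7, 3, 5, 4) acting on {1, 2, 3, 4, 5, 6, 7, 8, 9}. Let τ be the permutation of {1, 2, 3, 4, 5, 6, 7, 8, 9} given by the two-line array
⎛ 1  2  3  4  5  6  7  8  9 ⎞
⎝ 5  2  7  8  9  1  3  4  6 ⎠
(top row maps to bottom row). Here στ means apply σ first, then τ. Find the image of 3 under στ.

σ(3) = 5, then τ(5) = 9; composing gives (στ)(3) = 9.

9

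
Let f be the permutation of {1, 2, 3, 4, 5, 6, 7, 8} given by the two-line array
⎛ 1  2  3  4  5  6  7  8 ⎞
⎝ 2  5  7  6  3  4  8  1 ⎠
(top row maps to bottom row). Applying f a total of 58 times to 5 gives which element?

1

Tracing 5 → 3 → … returns to 5 after 6 steps, so 5 lies in a 6-cycle (1, 2, 5, 3, 7, 8).
Since the cycle has length 6, f^58 acts on it the same as f^4 (58 mod 6 = 4).
Advancing 4 steps from 5: 5 → 3 → 7 → 8 → 1.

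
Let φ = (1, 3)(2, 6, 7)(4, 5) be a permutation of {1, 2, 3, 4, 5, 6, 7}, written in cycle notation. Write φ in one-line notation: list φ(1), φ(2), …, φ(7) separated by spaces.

Reading each image from the cycles: 1↦3, 2↦6, 3↦1, 4↦5, 5↦4, 6↦7, 7↦2.
So the one-line form is 3 6 1 5 4 7 2.

3 6 1 5 4 7 2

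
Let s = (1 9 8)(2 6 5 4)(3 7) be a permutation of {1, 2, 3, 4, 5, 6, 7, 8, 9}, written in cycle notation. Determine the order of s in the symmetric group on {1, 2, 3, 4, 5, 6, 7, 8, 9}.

The cycle type of s is (4, 3, 2).
The order is lcm(4, 3, 2) = 12.

12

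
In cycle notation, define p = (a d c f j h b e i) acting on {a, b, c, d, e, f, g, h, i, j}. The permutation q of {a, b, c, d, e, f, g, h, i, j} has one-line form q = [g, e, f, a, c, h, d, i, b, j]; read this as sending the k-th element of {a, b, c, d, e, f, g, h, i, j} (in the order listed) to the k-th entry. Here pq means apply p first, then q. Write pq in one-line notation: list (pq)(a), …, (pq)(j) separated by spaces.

a c h f b j d e g i

(pq)(x) = q(p(x)). Computing each image: q(p(a)) = q(d) = a, q(p(b)) = q(e) = c, q(p(c)) = q(f) = h, q(p(d)) = q(c) = f, q(p(e)) = q(i) = b, q(p(f)) = q(j) = j, q(p(g)) = q(g) = d, q(p(h)) = q(b) = e, q(p(i)) = q(a) = g, q(p(j)) = q(h) = i.
Hence pq = [a c h f b j d e g i].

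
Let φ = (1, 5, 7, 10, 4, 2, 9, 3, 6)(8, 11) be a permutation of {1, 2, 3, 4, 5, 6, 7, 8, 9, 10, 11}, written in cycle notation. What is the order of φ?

The disjoint cycles have lengths 9, 2.
The order of φ is the least common multiple of its cycle lengths: lcm(9, 2) = 18.

18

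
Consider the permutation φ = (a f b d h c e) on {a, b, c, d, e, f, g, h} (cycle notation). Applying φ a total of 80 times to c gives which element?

f

c lies in the 7-cycle (a f b d h c e).
Powers repeat with period 7 on this cycle, and 80 mod 7 = 3, so φ^80(c) = φ^3(c).
Advancing 3 steps from c: c → e → a → f.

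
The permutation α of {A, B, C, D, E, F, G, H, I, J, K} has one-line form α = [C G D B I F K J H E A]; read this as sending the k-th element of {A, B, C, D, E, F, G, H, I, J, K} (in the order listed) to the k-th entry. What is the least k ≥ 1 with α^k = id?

12

The disjoint-cycle form of α has cycle lengths 6, 4, 1.
Since disjoint cycles commute, ord(α) = lcm(6, 4) = 12.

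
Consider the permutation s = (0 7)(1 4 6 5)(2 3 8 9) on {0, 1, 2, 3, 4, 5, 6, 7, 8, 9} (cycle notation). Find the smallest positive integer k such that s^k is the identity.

The disjoint cycles have lengths 4, 4, 2.
The order of s is the least common multiple of its cycle lengths: lcm(4, 4, 2) = 4.

4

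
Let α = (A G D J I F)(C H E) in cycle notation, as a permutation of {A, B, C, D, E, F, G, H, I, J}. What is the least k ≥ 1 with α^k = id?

The cycle type of α is (6, 3, 1).
The order is lcm(6, 3) = 6.

6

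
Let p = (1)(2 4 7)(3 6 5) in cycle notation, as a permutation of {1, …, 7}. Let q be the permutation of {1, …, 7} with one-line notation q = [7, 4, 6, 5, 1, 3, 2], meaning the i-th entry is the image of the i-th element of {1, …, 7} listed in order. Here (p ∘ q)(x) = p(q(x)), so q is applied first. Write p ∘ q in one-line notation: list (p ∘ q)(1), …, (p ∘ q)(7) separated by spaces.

For each element, apply q then p: 1 → 7 → 2; 2 → 4 → 7; 3 → 6 → 5; 4 → 5 → 3; 5 → 1 → 1; 6 → 3 → 6; 7 → 2 → 4.
So p ∘ q in one-line form is 2 7 5 3 1 6 4.

2 7 5 3 1 6 4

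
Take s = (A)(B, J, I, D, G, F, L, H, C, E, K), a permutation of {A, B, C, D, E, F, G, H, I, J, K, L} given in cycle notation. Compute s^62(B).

H

B lies in the 11-cycle (B, J, I, D, G, F, L, H, C, E, K).
Since the cycle has length 11, s^62 acts on it the same as s^7 (62 mod 11 = 7).
Stepping 7 places around the cycle: B → J → I → D → G → F → L → H.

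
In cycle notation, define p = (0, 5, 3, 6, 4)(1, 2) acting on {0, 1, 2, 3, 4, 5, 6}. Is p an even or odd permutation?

The cycle lengths are 5, 2.
A cycle of length ℓ contributes ℓ−1 transpositions, so p is a product of 4 + 1 = 5 transpositions — odd.

odd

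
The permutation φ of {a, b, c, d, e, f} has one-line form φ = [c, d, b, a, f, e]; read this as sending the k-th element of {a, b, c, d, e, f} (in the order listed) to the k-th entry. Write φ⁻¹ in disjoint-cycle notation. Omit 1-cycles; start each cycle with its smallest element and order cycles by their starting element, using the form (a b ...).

(a d b c)(e f)

First write φ in disjoint cycles: (a c b d)(e f).
Reversing each cycle (and rotating so the smallest element leads) gives φ⁻¹ = (a d b c)(e f).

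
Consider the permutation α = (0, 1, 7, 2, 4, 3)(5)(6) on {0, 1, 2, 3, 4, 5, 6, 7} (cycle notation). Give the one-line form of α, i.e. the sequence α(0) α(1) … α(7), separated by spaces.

Reading each image from the cycles: 0↦1, 1↦7, 2↦4, 3↦0, 4↦3, 5↦5, 6↦6, 7↦2.
So the one-line form is 1 7 4 0 3 5 6 2.

1 7 4 0 3 5 6 2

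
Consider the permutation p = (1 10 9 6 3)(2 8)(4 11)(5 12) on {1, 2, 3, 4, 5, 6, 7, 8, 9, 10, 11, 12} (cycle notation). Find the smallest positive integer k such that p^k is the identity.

The disjoint cycles have lengths 5, 2, 2, 2, 1.
The order is lcm(5, 2, 2, 2) = 10.

10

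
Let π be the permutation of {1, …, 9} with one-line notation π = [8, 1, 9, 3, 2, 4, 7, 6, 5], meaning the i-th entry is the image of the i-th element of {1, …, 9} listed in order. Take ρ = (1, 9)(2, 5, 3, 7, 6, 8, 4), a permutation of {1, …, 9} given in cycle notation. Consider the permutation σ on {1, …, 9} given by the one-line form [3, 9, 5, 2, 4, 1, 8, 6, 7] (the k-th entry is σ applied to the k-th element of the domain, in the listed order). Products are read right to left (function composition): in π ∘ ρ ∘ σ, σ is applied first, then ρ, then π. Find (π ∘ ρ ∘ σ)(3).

Apply the permutations in order: σ(3) = 5, then ρ(5) = 3, then π(3) = 9. So (π ∘ ρ ∘ σ)(3) = 9.

9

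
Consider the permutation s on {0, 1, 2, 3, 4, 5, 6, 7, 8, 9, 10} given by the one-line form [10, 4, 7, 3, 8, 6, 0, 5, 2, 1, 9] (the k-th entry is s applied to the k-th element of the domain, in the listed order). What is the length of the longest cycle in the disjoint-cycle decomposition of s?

10

Decomposing into disjoint cycles gives (0, 10, 9, 1, 4, 8, 2, 7, 5, 6); the longest has length 10.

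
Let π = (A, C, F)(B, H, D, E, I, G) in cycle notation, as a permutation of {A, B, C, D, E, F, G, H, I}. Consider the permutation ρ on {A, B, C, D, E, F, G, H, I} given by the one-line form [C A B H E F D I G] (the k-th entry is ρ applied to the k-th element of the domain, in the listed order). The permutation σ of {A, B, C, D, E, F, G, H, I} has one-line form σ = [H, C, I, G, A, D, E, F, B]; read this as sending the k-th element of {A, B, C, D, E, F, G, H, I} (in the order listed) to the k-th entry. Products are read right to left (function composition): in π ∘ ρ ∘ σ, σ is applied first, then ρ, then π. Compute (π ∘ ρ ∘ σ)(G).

Apply the permutations in order: σ(G) = E, then ρ(E) = E, then π(E) = I. So (π ∘ ρ ∘ σ)(G) = I.

I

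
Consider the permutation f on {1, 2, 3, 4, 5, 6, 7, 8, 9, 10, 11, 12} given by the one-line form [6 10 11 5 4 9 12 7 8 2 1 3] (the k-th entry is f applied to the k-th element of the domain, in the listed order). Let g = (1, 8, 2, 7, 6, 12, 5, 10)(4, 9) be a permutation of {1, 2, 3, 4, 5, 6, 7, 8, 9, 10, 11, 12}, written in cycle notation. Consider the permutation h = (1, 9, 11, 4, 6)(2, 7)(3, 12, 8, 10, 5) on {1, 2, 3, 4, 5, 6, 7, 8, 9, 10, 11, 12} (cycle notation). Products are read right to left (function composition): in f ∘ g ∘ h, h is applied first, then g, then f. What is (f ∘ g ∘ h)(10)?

2

(f ∘ g ∘ h)(10) = f(g(h(10))). h(10) = 5, then g(5) = 10, then f(10) = 2, so the result is 2.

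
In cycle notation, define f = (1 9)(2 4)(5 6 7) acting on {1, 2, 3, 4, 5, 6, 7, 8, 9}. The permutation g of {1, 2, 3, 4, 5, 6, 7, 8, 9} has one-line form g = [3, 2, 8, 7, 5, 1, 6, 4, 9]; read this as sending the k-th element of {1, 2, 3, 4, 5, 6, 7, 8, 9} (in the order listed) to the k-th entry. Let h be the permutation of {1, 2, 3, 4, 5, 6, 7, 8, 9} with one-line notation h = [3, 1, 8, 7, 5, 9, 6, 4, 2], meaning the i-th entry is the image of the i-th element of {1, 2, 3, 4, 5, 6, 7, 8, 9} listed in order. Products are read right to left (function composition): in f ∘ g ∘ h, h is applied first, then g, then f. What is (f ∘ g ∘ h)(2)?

(f ∘ g ∘ h)(2) = f(g(h(2))). h(2) = 1, then g(1) = 3, then f(3) = 3, so the result is 3.

3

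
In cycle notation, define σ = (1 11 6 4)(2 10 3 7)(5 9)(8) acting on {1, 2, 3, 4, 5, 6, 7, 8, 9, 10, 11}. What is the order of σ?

The cycle type of σ is (4, 4, 2, 1).
Since disjoint cycles commute, ord(σ) = lcm(4, 4, 2) = 4.

4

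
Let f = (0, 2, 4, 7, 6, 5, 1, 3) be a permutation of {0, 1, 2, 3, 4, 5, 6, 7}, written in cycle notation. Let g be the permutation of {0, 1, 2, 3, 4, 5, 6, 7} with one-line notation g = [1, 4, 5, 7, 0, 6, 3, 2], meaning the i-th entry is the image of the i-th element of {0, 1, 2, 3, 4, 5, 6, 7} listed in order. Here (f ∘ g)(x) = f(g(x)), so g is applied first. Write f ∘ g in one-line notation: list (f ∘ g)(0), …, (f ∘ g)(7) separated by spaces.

Chase each element through g then f: 0 → 1 → 3; 1 → 4 → 7; 2 → 5 → 1; 3 → 7 → 6; 4 → 0 → 2; 5 → 6 → 5; 6 → 3 → 0; 7 → 2 → 4.
Collecting the images, f ∘ g = [3 7 1 6 2 5 0 4].

3 7 1 6 2 5 0 4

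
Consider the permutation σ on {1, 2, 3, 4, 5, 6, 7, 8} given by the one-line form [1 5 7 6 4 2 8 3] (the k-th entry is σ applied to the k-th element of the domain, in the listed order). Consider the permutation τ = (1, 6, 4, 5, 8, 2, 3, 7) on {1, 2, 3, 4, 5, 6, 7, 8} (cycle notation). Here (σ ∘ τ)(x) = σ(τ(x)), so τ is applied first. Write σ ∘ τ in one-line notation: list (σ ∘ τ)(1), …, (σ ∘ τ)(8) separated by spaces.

2 7 8 4 3 6 1 5

(σ ∘ τ)(x) = σ(τ(x)). Computing each image: σ(τ(1)) = σ(6) = 2, σ(τ(2)) = σ(3) = 7, σ(τ(3)) = σ(7) = 8, σ(τ(4)) = σ(5) = 4, σ(τ(5)) = σ(8) = 3, σ(τ(6)) = σ(4) = 6, σ(τ(7)) = σ(1) = 1, σ(τ(8)) = σ(2) = 5.
Hence σ ∘ τ = [2 7 8 4 3 6 1 5].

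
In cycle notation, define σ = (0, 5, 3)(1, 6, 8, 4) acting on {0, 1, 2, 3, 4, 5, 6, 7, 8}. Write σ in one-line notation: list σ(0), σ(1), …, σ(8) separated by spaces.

5 6 2 0 1 3 8 7 4

Each element maps to the next entry in its cycle (wrapping to the front): 0↦5, 1↦6, 2↦2, 3↦0, 4↦1, 5↦3, 6↦8, 7↦7, 8↦4.
So the one-line form is 5 6 2 0 1 3 8 7 4.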